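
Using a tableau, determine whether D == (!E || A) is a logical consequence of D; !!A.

Initial set: {D; !!A; !(D == (!E || A))}.
!!A: drop double negation, giving A.
!(D == (!E || A)): β-rule — branch into D, !(!E || A)  //  !D, (!E || A).
  branch 1 (add D, !(!E || A)):
    !(!E || A): α-rule — add !!E, !A.
    × closes — contains both A and !A.
  branch 2 (add !D, (!E || A)):
    × closes — contains both D and !D.
All 2 branches close.
Every branch closed, so the premises entail the conclusion.

Yes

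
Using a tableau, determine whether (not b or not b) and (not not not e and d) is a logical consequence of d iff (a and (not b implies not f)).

Initial set: {(d iff (a and (not b implies not f))); not ((not b or not b) and (not not not e and d))}.
(d iff (a and (not b implies not f))): β-rule — branch into d, (a and (not b implies not f))  //  not d, not (a and (not b implies not f)).
  branch 1 (add d, (a and (not b implies not f))):
    (a and (not b implies not f)): α-rule — add a, (not b implies not f).
    not ((not b or not b) and (not not not e and d)): β-rule — branch into not (not b or not b)  //  not (not not not e and d).
      branch 1.1 (add not (not b or not b)):
        not (not b or not b): α-rule — add not not b, not not b.
        (not b implies not f): β-rule — branch into not not b  //  not f.
          branch 1.1.1 (add not not b):
            ○ open, literals {a=true, b=true, d=true}.
          branch 1.1.2 (add not f):
            ○ open, literals {a=true, b=true, d=true, f=false}.
      branch 1.2 (add not (not not not e and d)):
        (not b implies not f): β-rule — branch into not not b  //  not f.
          branch 1.2.1 (add not not b):
            not (not not not e and d): β-rule — branch into not not not not e  //  not d.
              branch 1.2.1.1 (add not not not not e):
                not not not not e: drop double negation, giving not not e.
                ○ open, literals {a=true, b=true, d=true, e=true}.
              branch 1.2.1.2 (add not d):
                × closes — contains both d and not d.
          branch 1.2.2 (add not f):
            not (not not not e and d): β-rule — branch into not not not not e  //  not d.
              branch 1.2.2.1 (add not not not not e):
                not not not not e: drop double negation, giving not not e.
                ○ open, literals {a=true, d=true, e=true, f=false}.
              branch 1.2.2.2 (add not d):
                × closes — contains both d and not d.
  branch 2 (add not d, not (a and (not b implies not f))):
    not ((not b or not b) and (not not not e and d)): β-rule — branch into not (not b or not b)  //  not (not not not e and d).
      branch 2.1 (add not (not b or not b)):
        not (not b or not b): α-rule — add not not b, not not b.
        not (a and (not b implies not f)): β-rule — branch into not a  //  not (not b implies not f).
          branch 2.1.1 (add not a):
            ○ open, literals {a=false, b=true, d=false}.
          branch 2.1.2 (add not (not b implies not f)):
            not (not b implies not f): α-rule — add not b, not not f.
            × closes — contains both b and not b.
      branch 2.2 (add not (not not not e and d)):
        not (a and (not b implies not f)): β-rule — branch into not a  //  not (not b implies not f).
          branch 2.2.1 (add not a):
            not (not not not e and d): β-rule — branch into not not not not e  //  not d.
              branch 2.2.1.1 (add not not not not e):
                not not not not e: drop double negation, giving not not e.
                ○ open, literals {a=false, d=false, e=true}.
              branch 2.2.1.2 (add not d):
                ○ open, literals {a=false, d=false}.
          branch 2.2.2 (add not (not b implies not f)):
            not (not b implies not f): α-rule — add not b, not not f.
            not (not not not e and d): β-rule — branch into not not not not e  //  not d.
              branch 2.2.2.1 (add not not not not e):
                not not not not e: drop double negation, giving not not e.
                ○ open, literals {b=false, d=false, e=true, f=true}.
              branch 2.2.2.2 (add not d):
                ○ open, literals {b=false, d=false, f=true}.
3 branches closed, 9 open.
An open branch gives a countermodel: a=true, b=true, d=true (unmentioned atoms arbitrary); the premises hold there but the conclusion fails.

No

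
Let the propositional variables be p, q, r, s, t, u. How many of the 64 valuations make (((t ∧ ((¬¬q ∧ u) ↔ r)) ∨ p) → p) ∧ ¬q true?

28

Initial set: {((((t ∧ ((¬¬q ∧ u) ↔ r)) ∨ p) → p) ∧ ¬q)}.
((((t ∧ ((¬¬q ∧ u) ↔ r)) ∨ p) → p) ∧ ¬q): α-rule — add (((t ∧ ((¬¬q ∧ u) ↔ r)) ∨ p) → p), ¬q.
(((t ∧ ((¬¬q ∧ u) ↔ r)) ∨ p) → p): β-rule — branch into ¬((t ∧ ((¬¬q ∧ u) ↔ r)) ∨ p)  //  p.
  branch 1 (add ¬((t ∧ ((¬¬q ∧ u) ↔ r)) ∨ p)):
    ¬((t ∧ ((¬¬q ∧ u) ↔ r)) ∨ p): α-rule — add ¬(t ∧ ((¬¬q ∧ u) ↔ r)), ¬p.
    ¬(t ∧ ((¬¬q ∧ u) ↔ r)): β-rule — branch into ¬t  //  ¬((¬¬q ∧ u) ↔ r).
      branch 1.1 (add ¬t):
        ○ open, literals {p=false, q=false, t=false}.
      branch 1.2 (add ¬((¬¬q ∧ u) ↔ r)):
        ¬((¬¬q ∧ u) ↔ r): β-rule — branch into (¬¬q ∧ u), ¬r  //  ¬(¬¬q ∧ u), r.
          branch 1.2.1 (add (¬¬q ∧ u), ¬r):
            (¬¬q ∧ u): α-rule — add ¬¬q, u.
            ¬¬q: drop double negation, giving q.
            × closes — contains both q and ¬q.
          branch 1.2.2 (add ¬(¬¬q ∧ u), r):
            ¬(¬¬q ∧ u): β-rule — branch into ¬¬¬q  //  ¬u.
              branch 1.2.2.1 (add ¬¬¬q):
                ¬¬¬q: drop double negation, giving ¬q.
                ○ open, literals {p=false, q=false, r=true}.
              branch 1.2.2.2 (add ¬u):
                ○ open, literals {p=false, q=false, r=true, u=false}.
  branch 2 (add p):
    ○ open, literals {p=true, q=false}.
1 branch closed, 4 open.
Each open branch fixes some atoms; the unmentioned ones are free. Counting distinct full assignments: branch {p=false, q=false, t=false} (r, s, u) contributes 8 new; branch {p=false, q=false, r=true} (s, t, u) contributes 4 new; branch {p=false, q=false, r=true, u=false} (s, t) contributes 0 new; branch {p=true, q=false} (r, s, t, u) contributes 16 new. Total: 28.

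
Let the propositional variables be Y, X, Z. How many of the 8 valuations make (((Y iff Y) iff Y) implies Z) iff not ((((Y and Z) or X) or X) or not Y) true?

1

Initial set: {T ((((Y iff Y) iff Y) implies Z) iff not ((((Y and Z) or X) or X) or not Y))}.
T ((((Y iff Y) iff Y) implies Z) iff not ((((Y and Z) or X) or X) or not Y)): β-rule — branch into T (((Y iff Y) iff Y) implies Z), T not ((((Y and Z) or X) or X) or not Y)  //  F (((Y iff Y) iff Y) implies Z), F not ((((Y and Z) or X) or X) or not Y).
  branch 1 (add T (((Y iff Y) iff Y) implies Z), T not ((((Y and Z) or X) or X) or not Y)):
    T not ((((Y and Z) or X) or X) or not Y): α-rule — add F (((Y and Z) or X) or X), F not Y.
    F (((Y and Z) or X) or X): α-rule — add F ((Y and Z) or X), F X.
    F ((Y and Z) or X): α-rule — add F (Y and Z), F X.
    T (((Y iff Y) iff Y) implies Z): β-rule — branch into F ((Y iff Y) iff Y)  //  T Z.
      branch 1.1 (add F ((Y iff Y) iff Y)):
        F (Y and Z): β-rule — branch into F Y  //  F Z.
          branch 1.1.1 (add F Y):
            × closes — contains both Y and not Y.
          branch 1.1.2 (add F Z):
            F ((Y iff Y) iff Y): β-rule — branch into T (Y iff Y), F Y  //  F (Y iff Y), T Y.
              branch 1.1.2.1 (add T (Y iff Y), F Y):
                × closes — contains both Y and not Y.
              branch 1.1.2.2 (add F (Y iff Y), T Y):
                F (Y iff Y): β-rule — branch into T Y, F Y  //  F Y, T Y.
                  branch 1.1.2.2.1 (add T Y, F Y):
                    × closes — contains both Y and not Y.
                  branch 1.1.2.2.2 (add F Y, T Y):
                    × closes — contains both Y and not Y.
      branch 1.2 (add T Z):
        F (Y and Z): β-rule — branch into F Y  //  F Z.
          branch 1.2.1 (add F Y):
            × closes — contains both Y and not Y.
          branch 1.2.2 (add F Z):
            × closes — contains both Z and not Z.
  branch 2 (add F (((Y iff Y) iff Y) implies Z), F not ((((Y and Z) or X) or X) or not Y)):
    F (((Y iff Y) iff Y) implies Z): α-rule — add T ((Y iff Y) iff Y), F Z.
    F not ((((Y and Z) or X) or X) or not Y): β-rule — branch into T (((Y and Z) or X) or X)  //  T not Y.
      branch 2.1 (add T (((Y and Z) or X) or X)):
        T ((Y iff Y) iff Y): β-rule — branch into T (Y iff Y), T Y  //  F (Y iff Y), F Y.
          branch 2.1.1 (add T (Y iff Y), T Y):
            T (((Y and Z) or X) or X): β-rule — branch into T ((Y and Z) or X)  //  T X.
              branch 2.1.1.1 (add T ((Y and Z) or X)):
                T (Y iff Y): β-rule — branch into T Y, T Y  //  F Y, F Y.
                  branch 2.1.1.1.1 (add T Y, T Y):
                    T ((Y and Z) or X): β-rule — branch into T (Y and Z)  //  T X.
                      branch 2.1.1.1.1.1 (add T (Y and Z)):
                        T (Y and Z): α-rule — add T Y, T Z.
                        × closes — contains both Z and not Z.
                      branch 2.1.1.1.1.2 (add T X):
                        ○ open, literals {X=T, Y=T, Z=F}.
                  branch 2.1.1.1.2 (add F Y, F Y):
                    × closes — contains both Y and not Y.
              branch 2.1.1.2 (add T X):
                T (Y iff Y): β-rule — branch into T Y, T Y  //  F Y, F Y.
                  branch 2.1.1.2.1 (add T Y, T Y):
                    ○ open, literals {X=T, Y=T, Z=F}.
                  branch 2.1.1.2.2 (add F Y, F Y):
                    × closes — contains both Y and not Y.
          branch 2.1.2 (add F (Y iff Y), F Y):
            T (((Y and Z) or X) or X): β-rule — branch into T ((Y and Z) or X)  //  T X.
              branch 2.1.2.1 (add T ((Y and Z) or X)):
                F (Y iff Y): β-rule — branch into T Y, F Y  //  F Y, T Y.
                  branch 2.1.2.1.1 (add T Y, F Y):
                    × closes — contains both Y and not Y.
                  branch 2.1.2.1.2 (add F Y, T Y):
                    × closes — contains both Y and not Y.
              branch 2.1.2.2 (add T X):
                F (Y iff Y): β-rule — branch into T Y, F Y  //  F Y, T Y.
                  branch 2.1.2.2.1 (add T Y, F Y):
                    × closes — contains both Y and not Y.
                  branch 2.1.2.2.2 (add F Y, T Y):
                    × closes — contains both Y and not Y.
      branch 2.2 (add T not Y):
        T ((Y iff Y) iff Y): β-rule — branch into T (Y iff Y), T Y  //  F (Y iff Y), F Y.
          branch 2.2.1 (add T (Y iff Y), T Y):
            × closes — contains both Y and not Y.
          branch 2.2.2 (add F (Y iff Y), F Y):
            F (Y iff Y): β-rule — branch into T Y, F Y  //  F Y, T Y.
              branch 2.2.2.1 (add T Y, F Y):
                × closes — contains both Y and not Y.
              branch 2.2.2.2 (add F Y, T Y):
                × closes — contains both Y and not Y.
16 branches closed, 2 open.
Each open branch fixes some atoms; the unmentioned ones are free. Counting distinct full assignments: branch {X=T, Y=T, Z=F} (none free) contributes 1 new; branch {X=T, Y=T, Z=F} (none free) contributes 0 new. Total: 1.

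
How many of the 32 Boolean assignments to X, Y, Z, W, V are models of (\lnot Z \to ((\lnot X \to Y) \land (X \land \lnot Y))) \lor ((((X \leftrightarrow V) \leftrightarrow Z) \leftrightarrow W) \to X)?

Initial set: {T ((\lnot Z \to ((\lnot X \to Y) \land (X \land \lnot Y))) \lor ((((X \leftrightarrow V) \leftrightarrow Z) \leftrightarrow W) \to X))}.
T ((\lnot Z \to ((\lnot X \to Y) \land (X \land \lnot Y))) \lor ((((X \leftrightarrow V) \leftrightarrow Z) \leftrightarrow W) \to X)): β-rule — branch into T (\lnot Z \to ((\lnot X \to Y) \land (X \land \lnot Y)))  //  T ((((X \leftrightarrow V) \leftrightarrow Z) \leftrightarrow W) \to X).
  branch 1 (add T (\lnot Z \to ((\lnot X \to Y) \land (X \land \lnot Y)))):
    T (\lnot Z \to ((\lnot X \to Y) \land (X \land \lnot Y))): β-rule — branch into F \lnot Z  //  T ((\lnot X \to Y) \land (X \land \lnot Y)).
      branch 1.1 (add F \lnot Z):
        ○ open, literals {Z=true}.
      branch 1.2 (add T ((\lnot X \to Y) \land (X \land \lnot Y))):
        T ((\lnot X \to Y) \land (X \land \lnot Y)): α-rule — add T (\lnot X \to Y), T (X \land \lnot Y).
        T (X \land \lnot Y): α-rule — add T X, T \lnot Y.
        T (\lnot X \to Y): β-rule — branch into F \lnot X  //  T Y.
          branch 1.2.1 (add F \lnot X):
            ○ open, literals {X=true, Y=false}.
          branch 1.2.2 (add T Y):
            × closes — contains both Y and \lnot Y.
  branch 2 (add T ((((X \leftrightarrow V) \leftrightarrow Z) \leftrightarrow W) \to X)):
    T ((((X \leftrightarrow V) \leftrightarrow Z) \leftrightarrow W) \to X): β-rule — branch into F (((X \leftrightarrow V) \leftrightarrow Z) \leftrightarrow W)  //  T X.
      branch 2.1 (add F (((X \leftrightarrow V) \leftrightarrow Z) \leftrightarrow W)):
        F (((X \leftrightarrow V) \leftrightarrow Z) \leftrightarrow W): β-rule — branch into T ((X \leftrightarrow V) \leftrightarrow Z), F W  //  F ((X \leftrightarrow V) \leftrightarrow Z), T W.
          branch 2.1.1 (add T ((X \leftrightarrow V) \leftrightarrow Z), F W):
            T ((X \leftrightarrow V) \leftrightarrow Z): β-rule — branch into T (X \leftrightarrow V), T Z  //  F (X \leftrightarrow V), F Z.
              branch 2.1.1.1 (add T (X \leftrightarrow V), T Z):
                T (X \leftrightarrow V): β-rule — branch into T X, T V  //  F X, F V.
                  branch 2.1.1.1.1 (add T X, T V):
                    ○ open, literals {V=true, W=false, X=true, Z=true}.
                  branch 2.1.1.1.2 (add F X, F V):
                    ○ open, literals {V=false, W=false, X=false, Z=true}.
              branch 2.1.1.2 (add F (X \leftrightarrow V), F Z):
                F (X \leftrightarrow V): β-rule — branch into T X, F V  //  F X, T V.
                  branch 2.1.1.2.1 (add T X, F V):
                    ○ open, literals {V=false, W=false, X=true, Z=false}.
                  branch 2.1.1.2.2 (add F X, T V):
                    ○ open, literals {V=true, W=false, X=false, Z=false}.
          branch 2.1.2 (add F ((X \leftrightarrow V) \leftrightarrow Z), T W):
            F ((X \leftrightarrow V) \leftrightarrow Z): β-rule — branch into T (X \leftrightarrow V), F Z  //  F (X \leftrightarrow V), T Z.
              branch 2.1.2.1 (add T (X \leftrightarrow V), F Z):
                T (X \leftrightarrow V): β-rule — branch into T X, T V  //  F X, F V.
                  branch 2.1.2.1.1 (add T X, T V):
                    ○ open, literals {V=true, W=true, X=true, Z=false}.
                  branch 2.1.2.1.2 (add F X, F V):
                    ○ open, literals {V=false, W=true, X=false, Z=false}.
              branch 2.1.2.2 (add F (X \leftrightarrow V), T Z):
                F (X \leftrightarrow V): β-rule — branch into T X, F V  //  F X, T V.
                  branch 2.1.2.2.1 (add T X, F V):
                    ○ open, literals {V=false, W=true, X=true, Z=true}.
                  branch 2.1.2.2.2 (add F X, T V):
                    ○ open, literals {V=true, W=true, X=false, Z=true}.
      branch 2.2 (add T X):
        ○ open, literals {X=true}.
1 branch closed, 11 open.
Each open branch fixes some atoms; the unmentioned ones are free. Counting distinct full assignments: branch {Z=true} (X, Y, W, V) contributes 16 new; branch {X=true, Y=false} (Z, W, V) contributes 4 new; branch {V=true, W=false, X=true, Z=true} (Y) contributes 0 new; branch {V=false, W=false, X=false, Z=true} (Y) contributes 0 new; branch {V=false, W=false, X=true, Z=false} (Y) contributes 1 new; branch {V=true, W=false, X=false, Z=false} (Y) contributes 2 new; branch {V=true, W=true, X=true, Z=false} (Y) contributes 1 new; branch {V=false, W=true, X=false, Z=false} (Y) contributes 2 new; branch {V=false, W=true, X=true, Z=true} (Y) contributes 0 new; branch {V=true, W=true, X=false, Z=true} (Y) contributes 0 new; branch {X=true} (Y, Z, W, V) contributes 2 new. Total: 28.

28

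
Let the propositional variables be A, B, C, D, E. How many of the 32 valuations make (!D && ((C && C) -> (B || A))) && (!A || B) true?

10

Initial set: {((!D && ((C && C) -> (B || A))) && (!A || B))}.
((!D && ((C && C) -> (B || A))) && (!A || B)): α-rule — add (!D && ((C && C) -> (B || A))), (!A || B).
(!D && ((C && C) -> (B || A))): α-rule — add !D, ((C && C) -> (B || A)).
(!A || B): β-rule — branch into !A  //  B.
  branch 1 (add !A):
    ((C && C) -> (B || A)): β-rule — branch into !(C && C)  //  (B || A).
      branch 1.1 (add !(C && C)):
        !(C && C): β-rule — branch into !C  //  !C.
          branch 1.1.1 (add !C):
            ○ open, literals {A=false, C=false, D=false}.
          branch 1.1.2 (add !C):
            ○ open, literals {A=false, C=false, D=false}.
      branch 1.2 (add (B || A)):
        (B || A): β-rule — branch into B  //  A.
          branch 1.2.1 (add B):
            ○ open, literals {A=false, B=true, D=false}.
          branch 1.2.2 (add A):
            × closes — contains both A and !A.
  branch 2 (add B):
    ((C && C) -> (B || A)): β-rule — branch into !(C && C)  //  (B || A).
      branch 2.1 (add !(C && C)):
        !(C && C): β-rule — branch into !C  //  !C.
          branch 2.1.1 (add !C):
            ○ open, literals {B=true, C=false, D=false}.
          branch 2.1.2 (add !C):
            ○ open, literals {B=true, C=false, D=false}.
      branch 2.2 (add (B || A)):
        (B || A): β-rule — branch into B  //  A.
          branch 2.2.1 (add B):
            ○ open, literals {B=true, D=false}.
          branch 2.2.2 (add A):
            ○ open, literals {A=true, B=true, D=false}.
1 branch closed, 7 open.
Each open branch fixes some atoms; the unmentioned ones are free. Counting distinct full assignments: branch {A=false, C=false, D=false} (B, E) contributes 4 new; branch {A=false, C=false, D=false} (B, E) contributes 0 new; branch {A=false, B=true, D=false} (C, E) contributes 2 new; branch {B=true, C=false, D=false} (A, E) contributes 2 new; branch {B=true, C=false, D=false} (A, E) contributes 0 new; branch {B=true, D=false} (A, C, E) contributes 2 new; branch {A=true, B=true, D=false} (C, E) contributes 0 new. Total: 10.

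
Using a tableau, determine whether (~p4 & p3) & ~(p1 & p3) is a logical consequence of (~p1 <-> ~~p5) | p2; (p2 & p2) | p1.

Initial set: {((~p1 <-> ~~p5) | p2); ((p2 & p2) | p1); ~((~p4 & p3) & ~(p1 & p3))}.
((~p1 <-> ~~p5) | p2): β-rule — branch into (~p1 <-> ~~p5)  //  p2.
  branch 1 (add (~p1 <-> ~~p5)):
    ((p2 & p2) | p1): β-rule — branch into (p2 & p2)  //  p1.
      branch 1.1 (add (p2 & p2)):
        (p2 & p2): α-rule — add p2, p2.
        ~((~p4 & p3) & ~(p1 & p3)): β-rule — branch into ~(~p4 & p3)  //  ~~(p1 & p3).
          branch 1.1.1 (add ~(~p4 & p3)):
            (~p1 <-> ~~p5): β-rule — branch into ~p1, ~~p5  //  ~~p1, ~~~p5.
              branch 1.1.1.1 (add ~p1, ~~p5):
                ~~p5: drop double negation, giving p5.
                ~(~p4 & p3): β-rule — branch into ~~p4  //  ~p3.
                  branch 1.1.1.1.1 (add ~~p4):
                    ○ open, literals {p1=0, p2=1, p4=1, p5=1}.
                  branch 1.1.1.1.2 (add ~p3):
                    ○ open, literals {p1=0, p2=1, p3=0, p5=1}.
              branch 1.1.1.2 (add ~~p1, ~~~p5):
                ~~~p5: drop double negation, giving ~p5.
                ~(~p4 & p3): β-rule — branch into ~~p4  //  ~p3.
                  branch 1.1.1.2.1 (add ~~p4):
                    ○ open, literals {p1=1, p2=1, p4=1, p5=0}.
                  branch 1.1.1.2.2 (add ~p3):
                    ○ open, literals {p1=1, p2=1, p3=0, p5=0}.
          branch 1.1.2 (add ~~(p1 & p3)):
            ~~(p1 & p3): α-rule — add p1, p3.
            (~p1 <-> ~~p5): β-rule — branch into ~p1, ~~p5  //  ~~p1, ~~~p5.
              branch 1.1.2.1 (add ~p1, ~~p5):
                × closes — contains both p1 and ~p1.
              branch 1.1.2.2 (add ~~p1, ~~~p5):
                ~~~p5: drop double negation, giving ~p5.
                ○ open, literals {p1=1, p2=1, p3=1, p5=0}.
      branch 1.2 (add p1):
        ~((~p4 & p3) & ~(p1 & p3)): β-rule — branch into ~(~p4 & p3)  //  ~~(p1 & p3).
          branch 1.2.1 (add ~(~p4 & p3)):
            (~p1 <-> ~~p5): β-rule — branch into ~p1, ~~p5  //  ~~p1, ~~~p5.
              branch 1.2.1.1 (add ~p1, ~~p5):
                × closes — contains both p1 and ~p1.
              branch 1.2.1.2 (add ~~p1, ~~~p5):
                ~~~p5: drop double negation, giving ~p5.
                ~(~p4 & p3): β-rule — branch into ~~p4  //  ~p3.
                  branch 1.2.1.2.1 (add ~~p4):
                    ○ open, literals {p1=1, p4=1, p5=0}.
                  branch 1.2.1.2.2 (add ~p3):
                    ○ open, literals {p1=1, p3=0, p5=0}.
          branch 1.2.2 (add ~~(p1 & p3)):
            ~~(p1 & p3): α-rule — add p1, p3.
            (~p1 <-> ~~p5): β-rule — branch into ~p1, ~~p5  //  ~~p1, ~~~p5.
              branch 1.2.2.1 (add ~p1, ~~p5):
                × closes — contains both p1 and ~p1.
              branch 1.2.2.2 (add ~~p1, ~~~p5):
                ~~~p5: drop double negation, giving ~p5.
                ○ open, literals {p1=1, p3=1, p5=0}.
  branch 2 (add p2):
    ((p2 & p2) | p1): β-rule — branch into (p2 & p2)  //  p1.
      branch 2.1 (add (p2 & p2)):
        (p2 & p2): α-rule — add p2, p2.
        ~((~p4 & p3) & ~(p1 & p3)): β-rule — branch into ~(~p4 & p3)  //  ~~(p1 & p3).
          branch 2.1.1 (add ~(~p4 & p3)):
            ~(~p4 & p3): β-rule — branch into ~~p4  //  ~p3.
              branch 2.1.1.1 (add ~~p4):
                ○ open, literals {p2=1, p4=1}.
              branch 2.1.1.2 (add ~p3):
                ○ open, literals {p2=1, p3=0}.
          branch 2.1.2 (add ~~(p1 & p3)):
            ~~(p1 & p3): α-rule — add p1, p3.
            ○ open, literals {p1=1, p2=1, p3=1}.
      branch 2.2 (add p1):
        ~((~p4 & p3) & ~(p1 & p3)): β-rule — branch into ~(~p4 & p3)  //  ~~(p1 & p3).
          branch 2.2.1 (add ~(~p4 & p3)):
            ~(~p4 & p3): β-rule — branch into ~~p4  //  ~p3.
              branch 2.2.1.1 (add ~~p4):
                ○ open, literals {p1=1, p2=1, p4=1}.
              branch 2.2.1.2 (add ~p3):
                ○ open, literals {p1=1, p2=1, p3=0}.
          branch 2.2.2 (add ~~(p1 & p3)):
            ~~(p1 & p3): α-rule — add p1, p3.
            ○ open, literals {p1=1, p2=1, p3=1}.
3 branches closed, 14 open.
An open branch gives a countermodel: p1=0, p2=1, p4=1, p5=1 (unmentioned atoms arbitrary); the premises hold there but the conclusion fails.

No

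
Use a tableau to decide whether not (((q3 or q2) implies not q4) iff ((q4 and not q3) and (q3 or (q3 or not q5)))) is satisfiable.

Initial set: {not (((q3 or q2) implies not q4) iff ((q4 and not q3) and (q3 or (q3 or not q5))))}.
not (((q3 or q2) implies not q4) iff ((q4 and not q3) and (q3 or (q3 or not q5)))): β-rule — branch into ((q3 or q2) implies not q4), not ((q4 and not q3) and (q3 or (q3 or not q5)))  //  not ((q3 or q2) implies not q4), ((q4 and not q3) and (q3 or (q3 or not q5))).
  branch 1 (add ((q3 or q2) implies not q4), not ((q4 and not q3) and (q3 or (q3 or not q5)))):
    ((q3 or q2) implies not q4): β-rule — branch into not (q3 or q2)  //  not q4.
      branch 1.1 (add not (q3 or q2)):
        not (q3 or q2): α-rule — add not q3, not q2.
        not ((q4 and not q3) and (q3 or (q3 or not q5))): β-rule — branch into not (q4 and not q3)  //  not (q3 or (q3 or not q5)).
          branch 1.1.1 (add not (q4 and not q3)):
            not (q4 and not q3): β-rule — branch into not q4  //  not not q3.
              branch 1.1.1.1 (add not q4):
                ○ open, literals {q2=0, q3=0, q4=0}.
              branch 1.1.1.2 (add not not q3):
                × closes — contains both q3 and not q3.
          branch 1.1.2 (add not (q3 or (q3 or not q5))):
            not (q3 or (q3 or not q5)): α-rule — add not q3, not (q3 or not q5).
            not (q3 or not q5): α-rule — add not q3, not not q5.
            ○ open, literals {q2=0, q3=0, q5=1}.
      branch 1.2 (add not q4):
        not ((q4 and not q3) and (q3 or (q3 or not q5))): β-rule — branch into not (q4 and not q3)  //  not (q3 or (q3 or not q5)).
          branch 1.2.1 (add not (q4 and not q3)):
            not (q4 and not q3): β-rule — branch into not q4  //  not not q3.
              branch 1.2.1.1 (add not q4):
                ○ open, literals {q4=0}.
              branch 1.2.1.2 (add not not q3):
                ○ open, literals {q3=1, q4=0}.
          branch 1.2.2 (add not (q3 or (q3 or not q5))):
            not (q3 or (q3 or not q5)): α-rule — add not q3, not (q3 or not q5).
            not (q3 or not q5): α-rule — add not q3, not not q5.
            ○ open, literals {q3=0, q4=0, q5=1}.
  branch 2 (add not ((q3 or q2) implies not q4), ((q4 and not q3) and (q3 or (q3 or not q5)))):
    not ((q3 or q2) implies not q4): α-rule — add (q3 or q2), not not q4.
    ((q4 and not q3) and (q3 or (q3 or not q5))): α-rule — add (q4 and not q3), (q3 or (q3 or not q5)).
    (q4 and not q3): α-rule — add q4, not q3.
    (q3 or q2): β-rule — branch into q3  //  q2.
      branch 2.1 (add q3):
        × closes — contains both q3 and not q3.
      branch 2.2 (add q2):
        (q3 or (q3 or not q5)): β-rule — branch into q3  //  (q3 or not q5).
          branch 2.2.1 (add q3):
            × closes — contains both q3 and not q3.
          branch 2.2.2 (add (q3 or not q5)):
            (q3 or not q5): β-rule — branch into q3  //  not q5.
              branch 2.2.2.1 (add q3):
                × closes — contains both q3 and not q3.
              branch 2.2.2.2 (add not q5):
                ○ open, literals {q2=1, q3=0, q4=1, q5=0}.
4 branches closed, 6 open.
An open branch gives a satisfying assignment: q2=0, q3=0, q4=0.

Satisfiable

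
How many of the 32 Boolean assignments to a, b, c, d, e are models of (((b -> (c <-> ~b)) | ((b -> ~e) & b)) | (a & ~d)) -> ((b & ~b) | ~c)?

Initial set: {((((b -> (c <-> ~b)) | ((b -> ~e) & b)) | (a & ~d)) -> ((b & ~b) | ~c))}.
((((b -> (c <-> ~b)) | ((b -> ~e) & b)) | (a & ~d)) -> ((b & ~b) | ~c)): β-rule — branch into ~(((b -> (c <-> ~b)) | ((b -> ~e) & b)) | (a & ~d))  //  ((b & ~b) | ~c).
  branch 1 (add ~(((b -> (c <-> ~b)) | ((b -> ~e) & b)) | (a & ~d))):
    ~(((b -> (c <-> ~b)) | ((b -> ~e) & b)) | (a & ~d)): α-rule — add ~((b -> (c <-> ~b)) | ((b -> ~e) & b)), ~(a & ~d).
    ~((b -> (c <-> ~b)) | ((b -> ~e) & b)): α-rule — add ~(b -> (c <-> ~b)), ~((b -> ~e) & b).
    ~(b -> (c <-> ~b)): α-rule — add b, ~(c <-> ~b).
    ~(a & ~d): β-rule — branch into ~a  //  ~~d.
      branch 1.1 (add ~a):
        ~((b -> ~e) & b): β-rule — branch into ~(b -> ~e)  //  ~b.
          branch 1.1.1 (add ~(b -> ~e)):
            ~(b -> ~e): α-rule — add b, ~~e.
            ~(c <-> ~b): β-rule — branch into c, ~~b  //  ~c, ~b.
              branch 1.1.1.1 (add c, ~~b):
                ○ open, literals {a=0, b=1, c=1, e=1}.
              branch 1.1.1.2 (add ~c, ~b):
                × closes — contains both b and ~b.
          branch 1.1.2 (add ~b):
            × closes — contains both b and ~b.
      branch 1.2 (add ~~d):
        ~((b -> ~e) & b): β-rule — branch into ~(b -> ~e)  //  ~b.
          branch 1.2.1 (add ~(b -> ~e)):
            ~(b -> ~e): α-rule — add b, ~~e.
            ~(c <-> ~b): β-rule — branch into c, ~~b  //  ~c, ~b.
              branch 1.2.1.1 (add c, ~~b):
                ○ open, literals {b=1, c=1, d=1, e=1}.
              branch 1.2.1.2 (add ~c, ~b):
                × closes — contains both b and ~b.
          branch 1.2.2 (add ~b):
            × closes — contains both b and ~b.
  branch 2 (add ((b & ~b) | ~c)):
    ((b & ~b) | ~c): β-rule — branch into (b & ~b)  //  ~c.
      branch 2.1 (add (b & ~b)):
        (b & ~b): α-rule — add b, ~b.
        × closes — contains both b and ~b.
      branch 2.2 (add ~c):
        ○ open, literals {c=0}.
5 branches closed, 3 open.
Each open branch fixes some atoms; the unmentioned ones are free. Counting distinct full assignments: branch {a=0, b=1, c=1, e=1} (d) contributes 2 new; branch {b=1, c=1, d=1, e=1} (a) contributes 1 new; branch {c=0} (a, b, d, e) contributes 16 new. Total: 19.

19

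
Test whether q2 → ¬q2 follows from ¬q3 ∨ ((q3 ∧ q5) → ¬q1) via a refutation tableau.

No

Initial set: {T (¬q3 ∨ ((q3 ∧ q5) → ¬q1)); F (q2 → ¬q2)}.
F (q2 → ¬q2): α-rule — add T q2, F ¬q2.
T (¬q3 ∨ ((q3 ∧ q5) → ¬q1)): β-rule — branch into T ¬q3  //  T ((q3 ∧ q5) → ¬q1).
  branch 1 (add T ¬q3):
    ○ open, literals {q2=true, q3=false}.
  branch 2 (add T ((q3 ∧ q5) → ¬q1)):
    T ((q3 ∧ q5) → ¬q1): β-rule — branch into F (q3 ∧ q5)  //  T ¬q1.
      branch 2.1 (add F (q3 ∧ q5)):
        F (q3 ∧ q5): β-rule — branch into F q3  //  F q5.
          branch 2.1.1 (add F q3):
            ○ open, literals {q2=true, q3=false}.
          branch 2.1.2 (add F q5):
            ○ open, literals {q2=true, q5=false}.
      branch 2.2 (add T ¬q1):
        ○ open, literals {q1=false, q2=true}.
0 branches closed, 4 open.
An open branch gives a countermodel: q2=true, q3=false (unmentioned atoms arbitrary); the premises hold there but the conclusion fails.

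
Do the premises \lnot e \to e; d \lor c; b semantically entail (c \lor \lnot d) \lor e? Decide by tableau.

Yes

Initial set: {T (\lnot e \to e); T (d \lor c); T b; F ((c \lor \lnot d) \lor e)}.
F ((c \lor \lnot d) \lor e): α-rule — add F (c \lor \lnot d), F e.
F (c \lor \lnot d): α-rule — add F c, F \lnot d.
T (\lnot e \to e): β-rule — branch into F \lnot e  //  T e.
  branch 1 (add F \lnot e):
    × closes — contains both e and \lnot e.
  branch 2 (add T e):
    × closes — contains both e and \lnot e.
All 2 branches close.
Every branch closed, so the premises entail the conclusion.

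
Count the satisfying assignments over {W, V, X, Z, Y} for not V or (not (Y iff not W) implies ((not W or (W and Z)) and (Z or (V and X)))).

Initial set: {T (not V or (not (Y iff not W) implies ((not W or (W and Z)) and (Z or (V and X)))))}.
T (not V or (not (Y iff not W) implies ((not W or (W and Z)) and (Z or (V and X))))): β-rule — branch into T not V  //  T (not (Y iff not W) implies ((not W or (W and Z)) and (Z or (V and X)))).
  branch 1 (add T not V):
    ○ open, literals {V=F}.
  branch 2 (add T (not (Y iff not W) implies ((not W or (W and Z)) and (Z or (V and X))))):
    T (not (Y iff not W) implies ((not W or (W and Z)) and (Z or (V and X)))): β-rule — branch into F not (Y iff not W)  //  T ((not W or (W and Z)) and (Z or (V and X))).
      branch 2.1 (add F not (Y iff not W)):
        F not (Y iff not W): β-rule — branch into T Y, T not W  //  F Y, F not W.
          branch 2.1.1 (add T Y, T not W):
            ○ open, literals {W=F, Y=T}.
          branch 2.1.2 (add F Y, F not W):
            ○ open, literals {W=T, Y=F}.
      branch 2.2 (add T ((not W or (W and Z)) and (Z or (V and X)))):
        T ((not W or (W and Z)) and (Z or (V and X))): α-rule — add T (not W or (W and Z)), T (Z or (V and X)).
        T (not W or (W and Z)): β-rule — branch into T not W  //  T (W and Z).
          branch 2.2.1 (add T not W):
            T (Z or (V and X)): β-rule — branch into T Z  //  T (V and X).
              branch 2.2.1.1 (add T Z):
                ○ open, literals {W=F, Z=T}.
              branch 2.2.1.2 (add T (V and X)):
                T (V and X): α-rule — add T V, T X.
                ○ open, literals {V=T, W=F, X=T}.
          branch 2.2.2 (add T (W and Z)):
            T (W and Z): α-rule — add T W, T Z.
            T (Z or (V and X)): β-rule — branch into T Z  //  T (V and X).
              branch 2.2.2.1 (add T Z):
                ○ open, literals {W=T, Z=T}.
              branch 2.2.2.2 (add T (V and X)):
                T (V and X): α-rule — add T V, T X.
                ○ open, literals {V=T, W=T, X=T, Z=T}.
0 branches closed, 7 open.
Each open branch fixes some atoms; the unmentioned ones are free. Counting distinct full assignments: branch {V=F} (W, X, Z, Y) contributes 16 new; branch {W=F, Y=T} (V, X, Z) contributes 4 new; branch {W=T, Y=F} (V, X, Z) contributes 4 new; branch {W=F, Z=T} (V, X, Y) contributes 2 new; branch {V=T, W=F, X=T} (Z, Y) contributes 1 new; branch {W=T, Z=T} (V, X, Y) contributes 2 new; branch {V=T, W=T, X=T, Z=T} (Y) contributes 0 new. Total: 29.

29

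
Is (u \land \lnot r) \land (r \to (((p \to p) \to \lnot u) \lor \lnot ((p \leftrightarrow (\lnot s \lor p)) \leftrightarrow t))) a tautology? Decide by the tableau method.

Assume the negation and expand:
Initial set: {\lnot ((u \land \lnot r) \land (r \to (((p \to p) \to \lnot u) \lor \lnot ((p \leftrightarrow (\lnot s \lor p)) \leftrightarrow t))))}.
\lnot ((u \land \lnot r) \land (r \to (((p \to p) \to \lnot u) \lor \lnot ((p \leftrightarrow (\lnot s \lor p)) \leftrightarrow t)))): β-rule — branch into \lnot (u \land \lnot r)  //  \lnot (r \to (((p \to p) \to \lnot u) \lor \lnot ((p \leftrightarrow (\lnot s \lor p)) \leftrightarrow t))).
  branch 1 (add \lnot (u \land \lnot r)):
    \lnot (u \land \lnot r): β-rule — branch into \lnot u  //  \lnot \lnot r.
      branch 1.1 (add \lnot u):
        ○ open, literals {u=0}.
      branch 1.2 (add \lnot \lnot r):
        ○ open, literals {r=1}.
  branch 2 (add \lnot (r \to (((p \to p) \to \lnot u) \lor \lnot ((p \leftrightarrow (\lnot s \lor p)) \leftrightarrow t)))):
    \lnot (r \to (((p \to p) \to \lnot u) \lor \lnot ((p \leftrightarrow (\lnot s \lor p)) \leftrightarrow t))): α-rule — add r, \lnot (((p \to p) \to \lnot u) \lor \lnot ((p \leftrightarrow (\lnot s \lor p)) \leftrightarrow t)).
    \lnot (((p \to p) \to \lnot u) \lor \lnot ((p \leftrightarrow (\lnot s \lor p)) \leftrightarrow t)): α-rule — add \lnot ((p \to p) \to \lnot u), \lnot \lnot ((p \leftrightarrow (\lnot s \lor p)) \leftrightarrow t).
    \lnot ((p \to p) \to \lnot u): α-rule — add (p \to p), \lnot \lnot u.
    \lnot \lnot ((p \leftrightarrow (\lnot s \lor p)) \leftrightarrow t): β-rule — branch into (p \leftrightarrow (\lnot s \lor p)), t  //  \lnot (p \leftrightarrow (\lnot s \lor p)), \lnot t.
      branch 2.1 (add (p \leftrightarrow (\lnot s \lor p)), t):
        (p \to p): β-rule — branch into \lnot p  //  p.
          branch 2.1.1 (add \lnot p):
            (p \leftrightarrow (\lnot s \lor p)): β-rule — branch into p, (\lnot s \lor p)  //  \lnot p, \lnot (\lnot s \lor p).
              branch 2.1.1.1 (add p, (\lnot s \lor p)):
                × closes — contains both p and \lnot p.
              branch 2.1.1.2 (add \lnot p, \lnot (\lnot s \lor p)):
                \lnot (\lnot s \lor p): α-rule — add \lnot \lnot s, \lnot p.
                ○ open, literals {p=0, r=1, s=1, t=1, u=1}.
          branch 2.1.2 (add p):
            (p \leftrightarrow (\lnot s \lor p)): β-rule — branch into p, (\lnot s \lor p)  //  \lnot p, \lnot (\lnot s \lor p).
              branch 2.1.2.1 (add p, (\lnot s \lor p)):
                (\lnot s \lor p): β-rule — branch into \lnot s  //  p.
                  branch 2.1.2.1.1 (add \lnot s):
                    ○ open, literals {p=1, r=1, s=0, t=1, u=1}.
                  branch 2.1.2.1.2 (add p):
                    ○ open, literals {p=1, r=1, t=1, u=1}.
              branch 2.1.2.2 (add \lnot p, \lnot (\lnot s \lor p)):
                × closes — contains both p and \lnot p.
      branch 2.2 (add \lnot (p \leftrightarrow (\lnot s \lor p)), \lnot t):
        (p \to p): β-rule — branch into \lnot p  //  p.
          branch 2.2.1 (add \lnot p):
            \lnot (p \leftrightarrow (\lnot s \lor p)): β-rule — branch into p, \lnot (\lnot s \lor p)  //  \lnot p, (\lnot s \lor p).
              branch 2.2.1.1 (add p, \lnot (\lnot s \lor p)):
                × closes — contains both p and \lnot p.
              branch 2.2.1.2 (add \lnot p, (\lnot s \lor p)):
                (\lnot s \lor p): β-rule — branch into \lnot s  //  p.
                  branch 2.2.1.2.1 (add \lnot s):
                    ○ open, literals {p=0, r=1, s=0, t=0, u=1}.
                  branch 2.2.1.2.2 (add p):
                    × closes — contains both p and \lnot p.
          branch 2.2.2 (add p):
            \lnot (p \leftrightarrow (\lnot s \lor p)): β-rule — branch into p, \lnot (\lnot s \lor p)  //  \lnot p, (\lnot s \lor p).
              branch 2.2.2.1 (add p, \lnot (\lnot s \lor p)):
                \lnot (\lnot s \lor p): α-rule — add \lnot \lnot s, \lnot p.
                × closes — contains both p and \lnot p.
              branch 2.2.2.2 (add \lnot p, (\lnot s \lor p)):
                × closes — contains both p and \lnot p.
6 branches closed, 6 open.
An open branch gives a countermodel: u=0 (unmentioned atoms arbitrary); under it the original formula is false.

Not valid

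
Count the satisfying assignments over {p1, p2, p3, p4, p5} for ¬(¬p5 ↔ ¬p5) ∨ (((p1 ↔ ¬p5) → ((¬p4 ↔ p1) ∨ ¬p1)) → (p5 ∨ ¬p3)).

26

Initial set: {(¬(¬p5 ↔ ¬p5) ∨ (((p1 ↔ ¬p5) → ((¬p4 ↔ p1) ∨ ¬p1)) → (p5 ∨ ¬p3)))}.
(¬(¬p5 ↔ ¬p5) ∨ (((p1 ↔ ¬p5) → ((¬p4 ↔ p1) ∨ ¬p1)) → (p5 ∨ ¬p3))): β-rule — branch into ¬(¬p5 ↔ ¬p5)  //  (((p1 ↔ ¬p5) → ((¬p4 ↔ p1) ∨ ¬p1)) → (p5 ∨ ¬p3)).
  branch 1 (add ¬(¬p5 ↔ ¬p5)):
    ¬(¬p5 ↔ ¬p5): β-rule — branch into ¬p5, ¬¬p5  //  ¬¬p5, ¬p5.
      branch 1.1 (add ¬p5, ¬¬p5):
        × closes — contains both p5 and ¬p5.
      branch 1.2 (add ¬¬p5, ¬p5):
        × closes — contains both p5 and ¬p5.
  branch 2 (add (((p1 ↔ ¬p5) → ((¬p4 ↔ p1) ∨ ¬p1)) → (p5 ∨ ¬p3))):
    (((p1 ↔ ¬p5) → ((¬p4 ↔ p1) ∨ ¬p1)) → (p5 ∨ ¬p3)): β-rule — branch into ¬((p1 ↔ ¬p5) → ((¬p4 ↔ p1) ∨ ¬p1))  //  (p5 ∨ ¬p3).
      branch 2.1 (add ¬((p1 ↔ ¬p5) → ((¬p4 ↔ p1) ∨ ¬p1))):
        ¬((p1 ↔ ¬p5) → ((¬p4 ↔ p1) ∨ ¬p1)): α-rule — add (p1 ↔ ¬p5), ¬((¬p4 ↔ p1) ∨ ¬p1).
        ¬((¬p4 ↔ p1) ∨ ¬p1): α-rule — add ¬(¬p4 ↔ p1), ¬¬p1.
        (p1 ↔ ¬p5): β-rule — branch into p1, ¬p5  //  ¬p1, ¬¬p5.
          branch 2.1.1 (add p1, ¬p5):
            ¬(¬p4 ↔ p1): β-rule — branch into ¬p4, ¬p1  //  ¬¬p4, p1.
              branch 2.1.1.1 (add ¬p4, ¬p1):
                × closes — contains both p1 and ¬p1.
              branch 2.1.1.2 (add ¬¬p4, p1):
                ○ open, literals {p1=true, p4=true, p5=false}.
          branch 2.1.2 (add ¬p1, ¬¬p5):
            × closes — contains both p1 and ¬p1.
      branch 2.2 (add (p5 ∨ ¬p3)):
        (p5 ∨ ¬p3): β-rule — branch into p5  //  ¬p3.
          branch 2.2.1 (add p5):
            ○ open, literals {p5=true}.
          branch 2.2.2 (add ¬p3):
            ○ open, literals {p3=false}.
4 branches closed, 3 open.
Each open branch fixes some atoms; the unmentioned ones are free. Counting distinct full assignments: branch {p1=true, p4=true, p5=false} (p2, p3) contributes 4 new; branch {p5=true} (p1, p2, p3, p4) contributes 16 new; branch {p3=false} (p1, p2, p4, p5) contributes 6 new. Total: 26.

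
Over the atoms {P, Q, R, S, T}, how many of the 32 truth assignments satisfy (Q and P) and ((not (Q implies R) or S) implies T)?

Initial set: {T ((Q and P) and ((not (Q implies R) or S) implies T))}.
T ((Q and P) and ((not (Q implies R) or S) implies T)): α-rule — add T (Q and P), T ((not (Q implies R) or S) implies T).
T (Q and P): α-rule — add T Q, T P.
T ((not (Q implies R) or S) implies T): β-rule — branch into F (not (Q implies R) or S)  //  T T.
  branch 1 (add F (not (Q implies R) or S)):
    F (not (Q implies R) or S): α-rule — add F not (Q implies R), F S.
    F not (Q implies R): β-rule — branch into F Q  //  T R.
      branch 1.1 (add F Q):
        × closes — contains both Q and not Q.
      branch 1.2 (add T R):
        ○ open, literals {P=T, Q=T, R=T, S=F}.
  branch 2 (add T T):
    ○ open, literals {P=T, Q=T, T=T}.
1 branch closed, 2 open.
Each open branch fixes some atoms; the unmentioned ones are free. Counting distinct full assignments: branch {P=T, Q=T, R=T, S=F} (T) contributes 2 new; branch {P=T, Q=T, T=T} (R, S) contributes 3 new. Total: 5.

5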